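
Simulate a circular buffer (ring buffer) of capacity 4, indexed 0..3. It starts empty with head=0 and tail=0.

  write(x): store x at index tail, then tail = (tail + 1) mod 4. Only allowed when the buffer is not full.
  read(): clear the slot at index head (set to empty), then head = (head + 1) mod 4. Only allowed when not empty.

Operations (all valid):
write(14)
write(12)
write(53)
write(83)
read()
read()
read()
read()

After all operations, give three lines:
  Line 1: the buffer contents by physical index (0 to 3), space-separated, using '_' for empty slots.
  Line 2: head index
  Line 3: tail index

write(14): buf=[14 _ _ _], head=0, tail=1, size=1
write(12): buf=[14 12 _ _], head=0, tail=2, size=2
write(53): buf=[14 12 53 _], head=0, tail=3, size=3
write(83): buf=[14 12 53 83], head=0, tail=0, size=4
read(): buf=[_ 12 53 83], head=1, tail=0, size=3
read(): buf=[_ _ 53 83], head=2, tail=0, size=2
read(): buf=[_ _ _ 83], head=3, tail=0, size=1
read(): buf=[_ _ _ _], head=0, tail=0, size=0

Answer: _ _ _ _
0
0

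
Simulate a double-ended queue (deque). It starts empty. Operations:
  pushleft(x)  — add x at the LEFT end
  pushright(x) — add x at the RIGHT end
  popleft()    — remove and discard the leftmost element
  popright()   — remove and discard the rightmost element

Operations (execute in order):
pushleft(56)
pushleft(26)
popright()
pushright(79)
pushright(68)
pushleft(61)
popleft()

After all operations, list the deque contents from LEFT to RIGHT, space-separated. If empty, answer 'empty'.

pushleft(56): [56]
pushleft(26): [26, 56]
popright(): [26]
pushright(79): [26, 79]
pushright(68): [26, 79, 68]
pushleft(61): [61, 26, 79, 68]
popleft(): [26, 79, 68]

Answer: 26 79 68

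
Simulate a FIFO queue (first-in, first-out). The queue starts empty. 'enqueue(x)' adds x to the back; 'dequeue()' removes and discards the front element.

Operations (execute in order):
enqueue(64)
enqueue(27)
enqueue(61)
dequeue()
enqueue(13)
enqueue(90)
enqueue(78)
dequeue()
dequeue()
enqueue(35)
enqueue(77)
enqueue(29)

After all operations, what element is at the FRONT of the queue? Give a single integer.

enqueue(64): queue = [64]
enqueue(27): queue = [64, 27]
enqueue(61): queue = [64, 27, 61]
dequeue(): queue = [27, 61]
enqueue(13): queue = [27, 61, 13]
enqueue(90): queue = [27, 61, 13, 90]
enqueue(78): queue = [27, 61, 13, 90, 78]
dequeue(): queue = [61, 13, 90, 78]
dequeue(): queue = [13, 90, 78]
enqueue(35): queue = [13, 90, 78, 35]
enqueue(77): queue = [13, 90, 78, 35, 77]
enqueue(29): queue = [13, 90, 78, 35, 77, 29]

Answer: 13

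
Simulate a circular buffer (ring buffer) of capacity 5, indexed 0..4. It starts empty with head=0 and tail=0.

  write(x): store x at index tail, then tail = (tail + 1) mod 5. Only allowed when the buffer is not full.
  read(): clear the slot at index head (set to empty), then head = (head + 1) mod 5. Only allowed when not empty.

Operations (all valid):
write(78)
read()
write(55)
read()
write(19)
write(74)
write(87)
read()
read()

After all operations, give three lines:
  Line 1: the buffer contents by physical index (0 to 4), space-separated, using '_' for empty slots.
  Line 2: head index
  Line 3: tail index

Answer: _ _ _ _ 87
4
0

Derivation:
write(78): buf=[78 _ _ _ _], head=0, tail=1, size=1
read(): buf=[_ _ _ _ _], head=1, tail=1, size=0
write(55): buf=[_ 55 _ _ _], head=1, tail=2, size=1
read(): buf=[_ _ _ _ _], head=2, tail=2, size=0
write(19): buf=[_ _ 19 _ _], head=2, tail=3, size=1
write(74): buf=[_ _ 19 74 _], head=2, tail=4, size=2
write(87): buf=[_ _ 19 74 87], head=2, tail=0, size=3
read(): buf=[_ _ _ 74 87], head=3, tail=0, size=2
read(): buf=[_ _ _ _ 87], head=4, tail=0, size=1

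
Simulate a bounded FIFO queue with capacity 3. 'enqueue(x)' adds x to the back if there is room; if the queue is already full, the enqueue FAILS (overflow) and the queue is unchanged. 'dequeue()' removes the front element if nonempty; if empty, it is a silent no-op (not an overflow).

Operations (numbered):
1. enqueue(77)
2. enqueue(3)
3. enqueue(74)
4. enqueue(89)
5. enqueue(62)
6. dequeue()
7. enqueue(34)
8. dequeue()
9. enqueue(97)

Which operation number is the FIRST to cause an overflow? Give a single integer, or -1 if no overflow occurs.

Answer: 4

Derivation:
1. enqueue(77): size=1
2. enqueue(3): size=2
3. enqueue(74): size=3
4. enqueue(89): size=3=cap → OVERFLOW (fail)
5. enqueue(62): size=3=cap → OVERFLOW (fail)
6. dequeue(): size=2
7. enqueue(34): size=3
8. dequeue(): size=2
9. enqueue(97): size=3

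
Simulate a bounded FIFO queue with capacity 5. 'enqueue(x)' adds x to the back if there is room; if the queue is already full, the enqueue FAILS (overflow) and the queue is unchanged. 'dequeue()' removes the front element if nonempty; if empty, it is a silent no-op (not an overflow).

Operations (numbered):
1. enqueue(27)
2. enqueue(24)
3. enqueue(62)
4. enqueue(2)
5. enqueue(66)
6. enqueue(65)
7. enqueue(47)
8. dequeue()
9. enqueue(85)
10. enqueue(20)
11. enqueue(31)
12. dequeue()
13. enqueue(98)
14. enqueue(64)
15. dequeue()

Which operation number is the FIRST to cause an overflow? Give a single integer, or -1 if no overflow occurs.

1. enqueue(27): size=1
2. enqueue(24): size=2
3. enqueue(62): size=3
4. enqueue(2): size=4
5. enqueue(66): size=5
6. enqueue(65): size=5=cap → OVERFLOW (fail)
7. enqueue(47): size=5=cap → OVERFLOW (fail)
8. dequeue(): size=4
9. enqueue(85): size=5
10. enqueue(20): size=5=cap → OVERFLOW (fail)
11. enqueue(31): size=5=cap → OVERFLOW (fail)
12. dequeue(): size=4
13. enqueue(98): size=5
14. enqueue(64): size=5=cap → OVERFLOW (fail)
15. dequeue(): size=4

Answer: 6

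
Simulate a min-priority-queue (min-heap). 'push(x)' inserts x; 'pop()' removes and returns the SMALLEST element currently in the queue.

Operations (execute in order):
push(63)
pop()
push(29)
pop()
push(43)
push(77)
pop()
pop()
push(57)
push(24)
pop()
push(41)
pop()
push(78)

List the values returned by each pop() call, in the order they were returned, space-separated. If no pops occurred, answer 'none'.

Answer: 63 29 43 77 24 41

Derivation:
push(63): heap contents = [63]
pop() → 63: heap contents = []
push(29): heap contents = [29]
pop() → 29: heap contents = []
push(43): heap contents = [43]
push(77): heap contents = [43, 77]
pop() → 43: heap contents = [77]
pop() → 77: heap contents = []
push(57): heap contents = [57]
push(24): heap contents = [24, 57]
pop() → 24: heap contents = [57]
push(41): heap contents = [41, 57]
pop() → 41: heap contents = [57]
push(78): heap contents = [57, 78]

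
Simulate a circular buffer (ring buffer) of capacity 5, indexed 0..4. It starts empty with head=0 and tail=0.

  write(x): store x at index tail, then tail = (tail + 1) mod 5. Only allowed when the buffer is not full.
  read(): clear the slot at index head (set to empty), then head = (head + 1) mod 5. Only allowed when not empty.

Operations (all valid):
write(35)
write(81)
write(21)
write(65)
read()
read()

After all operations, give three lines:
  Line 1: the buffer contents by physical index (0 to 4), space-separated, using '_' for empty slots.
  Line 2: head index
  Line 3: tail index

Answer: _ _ 21 65 _
2
4

Derivation:
write(35): buf=[35 _ _ _ _], head=0, tail=1, size=1
write(81): buf=[35 81 _ _ _], head=0, tail=2, size=2
write(21): buf=[35 81 21 _ _], head=0, tail=3, size=3
write(65): buf=[35 81 21 65 _], head=0, tail=4, size=4
read(): buf=[_ 81 21 65 _], head=1, tail=4, size=3
read(): buf=[_ _ 21 65 _], head=2, tail=4, size=2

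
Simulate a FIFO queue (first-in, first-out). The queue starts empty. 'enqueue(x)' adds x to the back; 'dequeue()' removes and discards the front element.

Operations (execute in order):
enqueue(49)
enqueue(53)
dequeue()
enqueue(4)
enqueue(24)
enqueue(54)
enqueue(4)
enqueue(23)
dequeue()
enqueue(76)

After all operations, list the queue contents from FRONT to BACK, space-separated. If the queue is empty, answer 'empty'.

enqueue(49): [49]
enqueue(53): [49, 53]
dequeue(): [53]
enqueue(4): [53, 4]
enqueue(24): [53, 4, 24]
enqueue(54): [53, 4, 24, 54]
enqueue(4): [53, 4, 24, 54, 4]
enqueue(23): [53, 4, 24, 54, 4, 23]
dequeue(): [4, 24, 54, 4, 23]
enqueue(76): [4, 24, 54, 4, 23, 76]

Answer: 4 24 54 4 23 76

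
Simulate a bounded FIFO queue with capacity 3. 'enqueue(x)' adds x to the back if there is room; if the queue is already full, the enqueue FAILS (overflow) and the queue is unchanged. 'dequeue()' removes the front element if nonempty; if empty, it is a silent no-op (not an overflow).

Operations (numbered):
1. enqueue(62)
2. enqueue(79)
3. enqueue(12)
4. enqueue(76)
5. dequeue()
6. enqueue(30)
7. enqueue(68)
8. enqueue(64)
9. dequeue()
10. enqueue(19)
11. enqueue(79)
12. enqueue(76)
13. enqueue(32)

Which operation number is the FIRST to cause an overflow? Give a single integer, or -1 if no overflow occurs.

1. enqueue(62): size=1
2. enqueue(79): size=2
3. enqueue(12): size=3
4. enqueue(76): size=3=cap → OVERFLOW (fail)
5. dequeue(): size=2
6. enqueue(30): size=3
7. enqueue(68): size=3=cap → OVERFLOW (fail)
8. enqueue(64): size=3=cap → OVERFLOW (fail)
9. dequeue(): size=2
10. enqueue(19): size=3
11. enqueue(79): size=3=cap → OVERFLOW (fail)
12. enqueue(76): size=3=cap → OVERFLOW (fail)
13. enqueue(32): size=3=cap → OVERFLOW (fail)

Answer: 4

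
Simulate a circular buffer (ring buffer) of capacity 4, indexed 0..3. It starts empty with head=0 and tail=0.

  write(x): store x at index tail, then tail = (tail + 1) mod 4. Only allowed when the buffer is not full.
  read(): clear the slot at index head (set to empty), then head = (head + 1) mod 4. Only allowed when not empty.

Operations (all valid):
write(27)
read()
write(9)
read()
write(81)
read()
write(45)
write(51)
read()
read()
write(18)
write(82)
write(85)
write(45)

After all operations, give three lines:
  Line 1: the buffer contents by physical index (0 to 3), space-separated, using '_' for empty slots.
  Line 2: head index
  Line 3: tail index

write(27): buf=[27 _ _ _], head=0, tail=1, size=1
read(): buf=[_ _ _ _], head=1, tail=1, size=0
write(9): buf=[_ 9 _ _], head=1, tail=2, size=1
read(): buf=[_ _ _ _], head=2, tail=2, size=0
write(81): buf=[_ _ 81 _], head=2, tail=3, size=1
read(): buf=[_ _ _ _], head=3, tail=3, size=0
write(45): buf=[_ _ _ 45], head=3, tail=0, size=1
write(51): buf=[51 _ _ 45], head=3, tail=1, size=2
read(): buf=[51 _ _ _], head=0, tail=1, size=1
read(): buf=[_ _ _ _], head=1, tail=1, size=0
write(18): buf=[_ 18 _ _], head=1, tail=2, size=1
write(82): buf=[_ 18 82 _], head=1, tail=3, size=2
write(85): buf=[_ 18 82 85], head=1, tail=0, size=3
write(45): buf=[45 18 82 85], head=1, tail=1, size=4

Answer: 45 18 82 85
1
1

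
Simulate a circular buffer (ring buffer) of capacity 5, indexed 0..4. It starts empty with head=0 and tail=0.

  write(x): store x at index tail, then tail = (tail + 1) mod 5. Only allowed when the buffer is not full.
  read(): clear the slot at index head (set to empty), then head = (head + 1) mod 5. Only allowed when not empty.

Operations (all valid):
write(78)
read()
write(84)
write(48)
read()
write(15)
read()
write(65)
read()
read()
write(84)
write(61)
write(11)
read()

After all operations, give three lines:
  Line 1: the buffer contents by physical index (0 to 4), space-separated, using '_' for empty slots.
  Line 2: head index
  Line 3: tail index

write(78): buf=[78 _ _ _ _], head=0, tail=1, size=1
read(): buf=[_ _ _ _ _], head=1, tail=1, size=0
write(84): buf=[_ 84 _ _ _], head=1, tail=2, size=1
write(48): buf=[_ 84 48 _ _], head=1, tail=3, size=2
read(): buf=[_ _ 48 _ _], head=2, tail=3, size=1
write(15): buf=[_ _ 48 15 _], head=2, tail=4, size=2
read(): buf=[_ _ _ 15 _], head=3, tail=4, size=1
write(65): buf=[_ _ _ 15 65], head=3, tail=0, size=2
read(): buf=[_ _ _ _ 65], head=4, tail=0, size=1
read(): buf=[_ _ _ _ _], head=0, tail=0, size=0
write(84): buf=[84 _ _ _ _], head=0, tail=1, size=1
write(61): buf=[84 61 _ _ _], head=0, tail=2, size=2
write(11): buf=[84 61 11 _ _], head=0, tail=3, size=3
read(): buf=[_ 61 11 _ _], head=1, tail=3, size=2

Answer: _ 61 11 _ _
1
3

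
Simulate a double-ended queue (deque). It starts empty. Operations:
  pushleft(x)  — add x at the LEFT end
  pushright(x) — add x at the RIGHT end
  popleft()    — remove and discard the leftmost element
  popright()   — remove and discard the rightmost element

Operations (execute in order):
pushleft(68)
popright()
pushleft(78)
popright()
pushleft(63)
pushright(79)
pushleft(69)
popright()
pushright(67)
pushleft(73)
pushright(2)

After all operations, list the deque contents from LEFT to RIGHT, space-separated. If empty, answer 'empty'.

pushleft(68): [68]
popright(): []
pushleft(78): [78]
popright(): []
pushleft(63): [63]
pushright(79): [63, 79]
pushleft(69): [69, 63, 79]
popright(): [69, 63]
pushright(67): [69, 63, 67]
pushleft(73): [73, 69, 63, 67]
pushright(2): [73, 69, 63, 67, 2]

Answer: 73 69 63 67 2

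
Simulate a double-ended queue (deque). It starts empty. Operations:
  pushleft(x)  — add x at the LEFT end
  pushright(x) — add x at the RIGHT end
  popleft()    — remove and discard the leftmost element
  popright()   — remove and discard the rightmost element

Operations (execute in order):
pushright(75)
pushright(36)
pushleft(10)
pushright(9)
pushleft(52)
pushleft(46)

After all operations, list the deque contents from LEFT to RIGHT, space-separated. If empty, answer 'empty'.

pushright(75): [75]
pushright(36): [75, 36]
pushleft(10): [10, 75, 36]
pushright(9): [10, 75, 36, 9]
pushleft(52): [52, 10, 75, 36, 9]
pushleft(46): [46, 52, 10, 75, 36, 9]

Answer: 46 52 10 75 36 9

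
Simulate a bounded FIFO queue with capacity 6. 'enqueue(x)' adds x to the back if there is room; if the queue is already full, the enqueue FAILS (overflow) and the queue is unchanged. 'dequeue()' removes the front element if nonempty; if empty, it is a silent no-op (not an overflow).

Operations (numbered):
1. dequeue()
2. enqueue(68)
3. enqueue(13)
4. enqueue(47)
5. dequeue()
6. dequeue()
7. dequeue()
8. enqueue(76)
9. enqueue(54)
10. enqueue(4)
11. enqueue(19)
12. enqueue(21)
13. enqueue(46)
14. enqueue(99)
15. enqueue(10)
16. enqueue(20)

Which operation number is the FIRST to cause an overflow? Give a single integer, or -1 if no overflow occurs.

Answer: 14

Derivation:
1. dequeue(): empty, no-op, size=0
2. enqueue(68): size=1
3. enqueue(13): size=2
4. enqueue(47): size=3
5. dequeue(): size=2
6. dequeue(): size=1
7. dequeue(): size=0
8. enqueue(76): size=1
9. enqueue(54): size=2
10. enqueue(4): size=3
11. enqueue(19): size=4
12. enqueue(21): size=5
13. enqueue(46): size=6
14. enqueue(99): size=6=cap → OVERFLOW (fail)
15. enqueue(10): size=6=cap → OVERFLOW (fail)
16. enqueue(20): size=6=cap → OVERFLOW (fail)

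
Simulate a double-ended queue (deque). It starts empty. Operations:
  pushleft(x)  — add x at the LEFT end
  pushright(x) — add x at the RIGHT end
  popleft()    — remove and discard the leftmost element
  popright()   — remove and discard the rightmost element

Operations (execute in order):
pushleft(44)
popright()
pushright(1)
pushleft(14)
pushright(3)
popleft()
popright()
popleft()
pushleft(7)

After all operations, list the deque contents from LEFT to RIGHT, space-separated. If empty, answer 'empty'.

Answer: 7

Derivation:
pushleft(44): [44]
popright(): []
pushright(1): [1]
pushleft(14): [14, 1]
pushright(3): [14, 1, 3]
popleft(): [1, 3]
popright(): [1]
popleft(): []
pushleft(7): [7]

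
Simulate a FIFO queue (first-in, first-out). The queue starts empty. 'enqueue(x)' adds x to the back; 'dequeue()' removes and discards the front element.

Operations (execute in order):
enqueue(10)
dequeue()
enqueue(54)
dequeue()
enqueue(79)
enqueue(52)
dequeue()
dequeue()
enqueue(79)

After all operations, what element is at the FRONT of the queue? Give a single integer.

enqueue(10): queue = [10]
dequeue(): queue = []
enqueue(54): queue = [54]
dequeue(): queue = []
enqueue(79): queue = [79]
enqueue(52): queue = [79, 52]
dequeue(): queue = [52]
dequeue(): queue = []
enqueue(79): queue = [79]

Answer: 79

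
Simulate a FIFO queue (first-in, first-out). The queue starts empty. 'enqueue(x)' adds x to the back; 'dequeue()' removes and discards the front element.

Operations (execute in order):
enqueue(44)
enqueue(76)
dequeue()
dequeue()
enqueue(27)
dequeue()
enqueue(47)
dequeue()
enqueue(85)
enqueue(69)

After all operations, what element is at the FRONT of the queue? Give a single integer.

Answer: 85

Derivation:
enqueue(44): queue = [44]
enqueue(76): queue = [44, 76]
dequeue(): queue = [76]
dequeue(): queue = []
enqueue(27): queue = [27]
dequeue(): queue = []
enqueue(47): queue = [47]
dequeue(): queue = []
enqueue(85): queue = [85]
enqueue(69): queue = [85, 69]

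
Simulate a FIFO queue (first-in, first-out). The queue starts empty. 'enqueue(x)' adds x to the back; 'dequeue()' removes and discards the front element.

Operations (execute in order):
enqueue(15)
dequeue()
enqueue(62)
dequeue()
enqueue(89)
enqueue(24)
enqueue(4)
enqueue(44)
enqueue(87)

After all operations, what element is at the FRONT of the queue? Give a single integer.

Answer: 89

Derivation:
enqueue(15): queue = [15]
dequeue(): queue = []
enqueue(62): queue = [62]
dequeue(): queue = []
enqueue(89): queue = [89]
enqueue(24): queue = [89, 24]
enqueue(4): queue = [89, 24, 4]
enqueue(44): queue = [89, 24, 4, 44]
enqueue(87): queue = [89, 24, 4, 44, 87]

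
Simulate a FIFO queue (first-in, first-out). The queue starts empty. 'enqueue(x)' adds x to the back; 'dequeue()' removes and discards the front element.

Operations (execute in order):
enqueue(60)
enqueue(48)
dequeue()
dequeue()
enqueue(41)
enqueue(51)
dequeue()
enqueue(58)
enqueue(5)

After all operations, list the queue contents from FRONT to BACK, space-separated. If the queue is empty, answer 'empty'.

enqueue(60): [60]
enqueue(48): [60, 48]
dequeue(): [48]
dequeue(): []
enqueue(41): [41]
enqueue(51): [41, 51]
dequeue(): [51]
enqueue(58): [51, 58]
enqueue(5): [51, 58, 5]

Answer: 51 58 5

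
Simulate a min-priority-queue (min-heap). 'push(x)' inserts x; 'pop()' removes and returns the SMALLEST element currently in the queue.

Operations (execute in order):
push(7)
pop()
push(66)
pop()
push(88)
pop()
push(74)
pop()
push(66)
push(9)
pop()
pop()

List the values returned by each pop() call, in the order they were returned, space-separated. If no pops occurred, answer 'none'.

Answer: 7 66 88 74 9 66

Derivation:
push(7): heap contents = [7]
pop() → 7: heap contents = []
push(66): heap contents = [66]
pop() → 66: heap contents = []
push(88): heap contents = [88]
pop() → 88: heap contents = []
push(74): heap contents = [74]
pop() → 74: heap contents = []
push(66): heap contents = [66]
push(9): heap contents = [9, 66]
pop() → 9: heap contents = [66]
pop() → 66: heap contents = []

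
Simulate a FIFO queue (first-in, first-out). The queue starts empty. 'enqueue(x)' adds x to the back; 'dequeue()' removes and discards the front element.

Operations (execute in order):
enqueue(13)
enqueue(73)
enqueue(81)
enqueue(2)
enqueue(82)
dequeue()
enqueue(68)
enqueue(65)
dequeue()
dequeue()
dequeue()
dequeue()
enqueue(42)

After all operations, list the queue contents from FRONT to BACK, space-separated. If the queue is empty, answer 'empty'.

Answer: 68 65 42

Derivation:
enqueue(13): [13]
enqueue(73): [13, 73]
enqueue(81): [13, 73, 81]
enqueue(2): [13, 73, 81, 2]
enqueue(82): [13, 73, 81, 2, 82]
dequeue(): [73, 81, 2, 82]
enqueue(68): [73, 81, 2, 82, 68]
enqueue(65): [73, 81, 2, 82, 68, 65]
dequeue(): [81, 2, 82, 68, 65]
dequeue(): [2, 82, 68, 65]
dequeue(): [82, 68, 65]
dequeue(): [68, 65]
enqueue(42): [68, 65, 42]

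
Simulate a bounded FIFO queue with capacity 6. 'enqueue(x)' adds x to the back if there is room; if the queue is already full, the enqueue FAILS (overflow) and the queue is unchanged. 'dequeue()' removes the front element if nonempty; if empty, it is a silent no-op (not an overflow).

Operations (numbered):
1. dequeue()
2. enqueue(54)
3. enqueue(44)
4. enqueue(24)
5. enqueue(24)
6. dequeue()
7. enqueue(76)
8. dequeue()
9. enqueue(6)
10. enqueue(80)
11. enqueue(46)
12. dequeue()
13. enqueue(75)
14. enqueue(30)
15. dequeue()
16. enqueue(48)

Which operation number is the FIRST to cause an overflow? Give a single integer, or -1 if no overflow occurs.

1. dequeue(): empty, no-op, size=0
2. enqueue(54): size=1
3. enqueue(44): size=2
4. enqueue(24): size=3
5. enqueue(24): size=4
6. dequeue(): size=3
7. enqueue(76): size=4
8. dequeue(): size=3
9. enqueue(6): size=4
10. enqueue(80): size=5
11. enqueue(46): size=6
12. dequeue(): size=5
13. enqueue(75): size=6
14. enqueue(30): size=6=cap → OVERFLOW (fail)
15. dequeue(): size=5
16. enqueue(48): size=6

Answer: 14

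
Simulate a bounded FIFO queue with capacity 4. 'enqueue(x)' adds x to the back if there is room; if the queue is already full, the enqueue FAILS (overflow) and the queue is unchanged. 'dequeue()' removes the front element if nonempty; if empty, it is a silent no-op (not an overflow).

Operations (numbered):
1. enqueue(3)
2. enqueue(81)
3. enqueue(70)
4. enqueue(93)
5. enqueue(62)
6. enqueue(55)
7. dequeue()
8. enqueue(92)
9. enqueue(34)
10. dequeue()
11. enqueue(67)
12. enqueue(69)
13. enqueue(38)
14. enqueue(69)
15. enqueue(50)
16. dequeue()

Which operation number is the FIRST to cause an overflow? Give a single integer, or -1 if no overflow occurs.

1. enqueue(3): size=1
2. enqueue(81): size=2
3. enqueue(70): size=3
4. enqueue(93): size=4
5. enqueue(62): size=4=cap → OVERFLOW (fail)
6. enqueue(55): size=4=cap → OVERFLOW (fail)
7. dequeue(): size=3
8. enqueue(92): size=4
9. enqueue(34): size=4=cap → OVERFLOW (fail)
10. dequeue(): size=3
11. enqueue(67): size=4
12. enqueue(69): size=4=cap → OVERFLOW (fail)
13. enqueue(38): size=4=cap → OVERFLOW (fail)
14. enqueue(69): size=4=cap → OVERFLOW (fail)
15. enqueue(50): size=4=cap → OVERFLOW (fail)
16. dequeue(): size=3

Answer: 5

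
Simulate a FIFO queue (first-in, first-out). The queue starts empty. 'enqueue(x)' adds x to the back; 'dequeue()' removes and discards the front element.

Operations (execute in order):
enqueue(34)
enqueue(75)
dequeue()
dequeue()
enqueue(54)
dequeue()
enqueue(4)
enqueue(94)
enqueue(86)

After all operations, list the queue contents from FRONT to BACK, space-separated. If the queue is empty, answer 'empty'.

Answer: 4 94 86

Derivation:
enqueue(34): [34]
enqueue(75): [34, 75]
dequeue(): [75]
dequeue(): []
enqueue(54): [54]
dequeue(): []
enqueue(4): [4]
enqueue(94): [4, 94]
enqueue(86): [4, 94, 86]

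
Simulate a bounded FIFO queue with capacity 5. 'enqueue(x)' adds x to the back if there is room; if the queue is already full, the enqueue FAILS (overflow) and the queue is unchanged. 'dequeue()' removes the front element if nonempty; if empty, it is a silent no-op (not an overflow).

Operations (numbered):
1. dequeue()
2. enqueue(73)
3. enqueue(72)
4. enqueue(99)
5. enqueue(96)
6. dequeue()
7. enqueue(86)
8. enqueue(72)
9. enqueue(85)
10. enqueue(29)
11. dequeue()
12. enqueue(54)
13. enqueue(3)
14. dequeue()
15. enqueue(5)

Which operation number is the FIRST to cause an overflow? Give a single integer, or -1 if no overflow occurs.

Answer: 9

Derivation:
1. dequeue(): empty, no-op, size=0
2. enqueue(73): size=1
3. enqueue(72): size=2
4. enqueue(99): size=3
5. enqueue(96): size=4
6. dequeue(): size=3
7. enqueue(86): size=4
8. enqueue(72): size=5
9. enqueue(85): size=5=cap → OVERFLOW (fail)
10. enqueue(29): size=5=cap → OVERFLOW (fail)
11. dequeue(): size=4
12. enqueue(54): size=5
13. enqueue(3): size=5=cap → OVERFLOW (fail)
14. dequeue(): size=4
15. enqueue(5): size=5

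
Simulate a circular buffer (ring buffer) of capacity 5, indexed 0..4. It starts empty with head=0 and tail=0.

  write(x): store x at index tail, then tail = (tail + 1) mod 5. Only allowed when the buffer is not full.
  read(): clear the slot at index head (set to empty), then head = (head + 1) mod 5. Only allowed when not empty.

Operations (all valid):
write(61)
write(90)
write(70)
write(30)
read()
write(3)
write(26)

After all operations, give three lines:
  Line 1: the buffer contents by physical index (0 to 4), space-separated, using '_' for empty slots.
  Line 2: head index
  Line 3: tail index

Answer: 26 90 70 30 3
1
1

Derivation:
write(61): buf=[61 _ _ _ _], head=0, tail=1, size=1
write(90): buf=[61 90 _ _ _], head=0, tail=2, size=2
write(70): buf=[61 90 70 _ _], head=0, tail=3, size=3
write(30): buf=[61 90 70 30 _], head=0, tail=4, size=4
read(): buf=[_ 90 70 30 _], head=1, tail=4, size=3
write(3): buf=[_ 90 70 30 3], head=1, tail=0, size=4
write(26): buf=[26 90 70 30 3], head=1, tail=1, size=5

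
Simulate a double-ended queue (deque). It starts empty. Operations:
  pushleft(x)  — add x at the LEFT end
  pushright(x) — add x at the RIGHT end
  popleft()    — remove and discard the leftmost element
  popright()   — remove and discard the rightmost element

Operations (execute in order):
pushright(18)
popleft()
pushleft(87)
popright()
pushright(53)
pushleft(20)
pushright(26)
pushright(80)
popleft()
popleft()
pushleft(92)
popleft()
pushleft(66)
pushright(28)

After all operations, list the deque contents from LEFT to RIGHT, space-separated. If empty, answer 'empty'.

Answer: 66 26 80 28

Derivation:
pushright(18): [18]
popleft(): []
pushleft(87): [87]
popright(): []
pushright(53): [53]
pushleft(20): [20, 53]
pushright(26): [20, 53, 26]
pushright(80): [20, 53, 26, 80]
popleft(): [53, 26, 80]
popleft(): [26, 80]
pushleft(92): [92, 26, 80]
popleft(): [26, 80]
pushleft(66): [66, 26, 80]
pushright(28): [66, 26, 80, 28]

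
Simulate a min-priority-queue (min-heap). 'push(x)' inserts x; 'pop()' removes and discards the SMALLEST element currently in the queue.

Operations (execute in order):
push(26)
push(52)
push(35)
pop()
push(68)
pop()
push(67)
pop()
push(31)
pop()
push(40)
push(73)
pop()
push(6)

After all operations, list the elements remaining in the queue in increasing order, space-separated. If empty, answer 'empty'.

push(26): heap contents = [26]
push(52): heap contents = [26, 52]
push(35): heap contents = [26, 35, 52]
pop() → 26: heap contents = [35, 52]
push(68): heap contents = [35, 52, 68]
pop() → 35: heap contents = [52, 68]
push(67): heap contents = [52, 67, 68]
pop() → 52: heap contents = [67, 68]
push(31): heap contents = [31, 67, 68]
pop() → 31: heap contents = [67, 68]
push(40): heap contents = [40, 67, 68]
push(73): heap contents = [40, 67, 68, 73]
pop() → 40: heap contents = [67, 68, 73]
push(6): heap contents = [6, 67, 68, 73]

Answer: 6 67 68 73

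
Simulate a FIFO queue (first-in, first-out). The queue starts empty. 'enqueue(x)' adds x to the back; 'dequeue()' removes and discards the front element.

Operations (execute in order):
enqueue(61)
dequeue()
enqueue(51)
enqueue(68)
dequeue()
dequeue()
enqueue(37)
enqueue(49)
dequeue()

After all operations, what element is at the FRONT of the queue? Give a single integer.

enqueue(61): queue = [61]
dequeue(): queue = []
enqueue(51): queue = [51]
enqueue(68): queue = [51, 68]
dequeue(): queue = [68]
dequeue(): queue = []
enqueue(37): queue = [37]
enqueue(49): queue = [37, 49]
dequeue(): queue = [49]

Answer: 49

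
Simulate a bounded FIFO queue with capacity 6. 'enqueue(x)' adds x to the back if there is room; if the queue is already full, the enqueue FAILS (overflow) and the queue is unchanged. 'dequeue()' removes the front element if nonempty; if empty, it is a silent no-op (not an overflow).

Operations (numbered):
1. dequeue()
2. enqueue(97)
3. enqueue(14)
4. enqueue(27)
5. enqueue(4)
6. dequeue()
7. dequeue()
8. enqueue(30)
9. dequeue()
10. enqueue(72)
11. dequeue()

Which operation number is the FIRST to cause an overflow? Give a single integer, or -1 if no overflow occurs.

Answer: -1

Derivation:
1. dequeue(): empty, no-op, size=0
2. enqueue(97): size=1
3. enqueue(14): size=2
4. enqueue(27): size=3
5. enqueue(4): size=4
6. dequeue(): size=3
7. dequeue(): size=2
8. enqueue(30): size=3
9. dequeue(): size=2
10. enqueue(72): size=3
11. dequeue(): size=2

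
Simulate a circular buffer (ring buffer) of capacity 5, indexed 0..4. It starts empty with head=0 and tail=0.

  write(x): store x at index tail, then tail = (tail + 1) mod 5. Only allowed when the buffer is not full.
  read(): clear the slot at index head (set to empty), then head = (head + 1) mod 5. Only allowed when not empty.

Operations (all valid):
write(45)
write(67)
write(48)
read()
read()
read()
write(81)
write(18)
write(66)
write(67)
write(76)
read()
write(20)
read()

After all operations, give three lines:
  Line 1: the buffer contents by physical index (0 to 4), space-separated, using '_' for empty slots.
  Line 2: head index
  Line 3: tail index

Answer: 66 67 76 20 _
0
4

Derivation:
write(45): buf=[45 _ _ _ _], head=0, tail=1, size=1
write(67): buf=[45 67 _ _ _], head=0, tail=2, size=2
write(48): buf=[45 67 48 _ _], head=0, tail=3, size=3
read(): buf=[_ 67 48 _ _], head=1, tail=3, size=2
read(): buf=[_ _ 48 _ _], head=2, tail=3, size=1
read(): buf=[_ _ _ _ _], head=3, tail=3, size=0
write(81): buf=[_ _ _ 81 _], head=3, tail=4, size=1
write(18): buf=[_ _ _ 81 18], head=3, tail=0, size=2
write(66): buf=[66 _ _ 81 18], head=3, tail=1, size=3
write(67): buf=[66 67 _ 81 18], head=3, tail=2, size=4
write(76): buf=[66 67 76 81 18], head=3, tail=3, size=5
read(): buf=[66 67 76 _ 18], head=4, tail=3, size=4
write(20): buf=[66 67 76 20 18], head=4, tail=4, size=5
read(): buf=[66 67 76 20 _], head=0, tail=4, size=4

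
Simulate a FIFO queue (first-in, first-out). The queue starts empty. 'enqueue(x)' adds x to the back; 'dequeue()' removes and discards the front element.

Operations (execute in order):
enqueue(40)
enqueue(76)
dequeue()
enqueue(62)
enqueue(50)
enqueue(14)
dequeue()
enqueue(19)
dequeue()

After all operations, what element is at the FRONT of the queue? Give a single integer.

enqueue(40): queue = [40]
enqueue(76): queue = [40, 76]
dequeue(): queue = [76]
enqueue(62): queue = [76, 62]
enqueue(50): queue = [76, 62, 50]
enqueue(14): queue = [76, 62, 50, 14]
dequeue(): queue = [62, 50, 14]
enqueue(19): queue = [62, 50, 14, 19]
dequeue(): queue = [50, 14, 19]

Answer: 50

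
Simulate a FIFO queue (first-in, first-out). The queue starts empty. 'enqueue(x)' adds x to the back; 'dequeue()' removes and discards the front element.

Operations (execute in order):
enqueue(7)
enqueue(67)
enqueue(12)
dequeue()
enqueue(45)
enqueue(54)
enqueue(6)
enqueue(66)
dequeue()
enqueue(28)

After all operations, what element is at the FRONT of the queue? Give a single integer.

Answer: 12

Derivation:
enqueue(7): queue = [7]
enqueue(67): queue = [7, 67]
enqueue(12): queue = [7, 67, 12]
dequeue(): queue = [67, 12]
enqueue(45): queue = [67, 12, 45]
enqueue(54): queue = [67, 12, 45, 54]
enqueue(6): queue = [67, 12, 45, 54, 6]
enqueue(66): queue = [67, 12, 45, 54, 6, 66]
dequeue(): queue = [12, 45, 54, 6, 66]
enqueue(28): queue = [12, 45, 54, 6, 66, 28]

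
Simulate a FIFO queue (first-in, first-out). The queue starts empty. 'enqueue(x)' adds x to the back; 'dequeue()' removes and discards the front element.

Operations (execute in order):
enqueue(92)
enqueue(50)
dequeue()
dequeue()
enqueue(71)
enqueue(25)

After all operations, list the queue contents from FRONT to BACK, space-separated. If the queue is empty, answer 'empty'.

enqueue(92): [92]
enqueue(50): [92, 50]
dequeue(): [50]
dequeue(): []
enqueue(71): [71]
enqueue(25): [71, 25]

Answer: 71 25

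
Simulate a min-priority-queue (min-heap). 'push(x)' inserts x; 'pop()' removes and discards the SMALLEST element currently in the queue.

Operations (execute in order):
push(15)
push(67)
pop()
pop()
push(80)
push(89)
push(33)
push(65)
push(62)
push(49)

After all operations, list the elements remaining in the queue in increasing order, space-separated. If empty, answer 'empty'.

Answer: 33 49 62 65 80 89

Derivation:
push(15): heap contents = [15]
push(67): heap contents = [15, 67]
pop() → 15: heap contents = [67]
pop() → 67: heap contents = []
push(80): heap contents = [80]
push(89): heap contents = [80, 89]
push(33): heap contents = [33, 80, 89]
push(65): heap contents = [33, 65, 80, 89]
push(62): heap contents = [33, 62, 65, 80, 89]
push(49): heap contents = [33, 49, 62, 65, 80, 89]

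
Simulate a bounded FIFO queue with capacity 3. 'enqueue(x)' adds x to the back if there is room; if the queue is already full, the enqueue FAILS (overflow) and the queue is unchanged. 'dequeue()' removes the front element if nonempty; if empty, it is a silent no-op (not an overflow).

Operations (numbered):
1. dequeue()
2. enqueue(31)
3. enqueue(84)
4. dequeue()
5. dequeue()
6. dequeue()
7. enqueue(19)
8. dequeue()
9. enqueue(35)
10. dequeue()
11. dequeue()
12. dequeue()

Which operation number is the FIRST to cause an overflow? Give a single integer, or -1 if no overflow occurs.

Answer: -1

Derivation:
1. dequeue(): empty, no-op, size=0
2. enqueue(31): size=1
3. enqueue(84): size=2
4. dequeue(): size=1
5. dequeue(): size=0
6. dequeue(): empty, no-op, size=0
7. enqueue(19): size=1
8. dequeue(): size=0
9. enqueue(35): size=1
10. dequeue(): size=0
11. dequeue(): empty, no-op, size=0
12. dequeue(): empty, no-op, size=0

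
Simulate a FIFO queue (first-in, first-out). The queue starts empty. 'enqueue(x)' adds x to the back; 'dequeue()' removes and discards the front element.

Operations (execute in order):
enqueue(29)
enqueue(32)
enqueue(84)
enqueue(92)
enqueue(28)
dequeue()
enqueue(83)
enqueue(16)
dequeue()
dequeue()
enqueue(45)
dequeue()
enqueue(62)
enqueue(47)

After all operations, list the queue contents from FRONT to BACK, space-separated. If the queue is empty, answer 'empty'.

enqueue(29): [29]
enqueue(32): [29, 32]
enqueue(84): [29, 32, 84]
enqueue(92): [29, 32, 84, 92]
enqueue(28): [29, 32, 84, 92, 28]
dequeue(): [32, 84, 92, 28]
enqueue(83): [32, 84, 92, 28, 83]
enqueue(16): [32, 84, 92, 28, 83, 16]
dequeue(): [84, 92, 28, 83, 16]
dequeue(): [92, 28, 83, 16]
enqueue(45): [92, 28, 83, 16, 45]
dequeue(): [28, 83, 16, 45]
enqueue(62): [28, 83, 16, 45, 62]
enqueue(47): [28, 83, 16, 45, 62, 47]

Answer: 28 83 16 45 62 47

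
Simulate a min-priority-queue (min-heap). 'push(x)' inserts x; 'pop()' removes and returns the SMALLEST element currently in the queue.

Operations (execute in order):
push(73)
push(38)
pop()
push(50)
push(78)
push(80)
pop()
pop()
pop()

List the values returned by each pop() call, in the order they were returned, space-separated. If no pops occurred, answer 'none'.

Answer: 38 50 73 78

Derivation:
push(73): heap contents = [73]
push(38): heap contents = [38, 73]
pop() → 38: heap contents = [73]
push(50): heap contents = [50, 73]
push(78): heap contents = [50, 73, 78]
push(80): heap contents = [50, 73, 78, 80]
pop() → 50: heap contents = [73, 78, 80]
pop() → 73: heap contents = [78, 80]
pop() → 78: heap contents = [80]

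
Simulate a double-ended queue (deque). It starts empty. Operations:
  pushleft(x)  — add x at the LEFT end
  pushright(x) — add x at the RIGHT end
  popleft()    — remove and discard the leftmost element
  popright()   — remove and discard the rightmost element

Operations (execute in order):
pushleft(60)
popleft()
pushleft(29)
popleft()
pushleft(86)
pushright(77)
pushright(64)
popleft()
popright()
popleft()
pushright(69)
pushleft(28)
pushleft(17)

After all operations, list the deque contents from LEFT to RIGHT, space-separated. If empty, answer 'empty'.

Answer: 17 28 69

Derivation:
pushleft(60): [60]
popleft(): []
pushleft(29): [29]
popleft(): []
pushleft(86): [86]
pushright(77): [86, 77]
pushright(64): [86, 77, 64]
popleft(): [77, 64]
popright(): [77]
popleft(): []
pushright(69): [69]
pushleft(28): [28, 69]
pushleft(17): [17, 28, 69]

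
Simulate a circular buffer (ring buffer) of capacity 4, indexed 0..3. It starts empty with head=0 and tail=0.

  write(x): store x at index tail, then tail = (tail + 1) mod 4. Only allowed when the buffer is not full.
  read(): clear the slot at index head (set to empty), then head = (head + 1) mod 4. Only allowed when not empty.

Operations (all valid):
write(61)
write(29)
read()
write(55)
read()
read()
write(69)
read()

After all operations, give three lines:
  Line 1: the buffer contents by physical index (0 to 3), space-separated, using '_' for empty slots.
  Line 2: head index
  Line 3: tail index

Answer: _ _ _ _
0
0

Derivation:
write(61): buf=[61 _ _ _], head=0, tail=1, size=1
write(29): buf=[61 29 _ _], head=0, tail=2, size=2
read(): buf=[_ 29 _ _], head=1, tail=2, size=1
write(55): buf=[_ 29 55 _], head=1, tail=3, size=2
read(): buf=[_ _ 55 _], head=2, tail=3, size=1
read(): buf=[_ _ _ _], head=3, tail=3, size=0
write(69): buf=[_ _ _ 69], head=3, tail=0, size=1
read(): buf=[_ _ _ _], head=0, tail=0, size=0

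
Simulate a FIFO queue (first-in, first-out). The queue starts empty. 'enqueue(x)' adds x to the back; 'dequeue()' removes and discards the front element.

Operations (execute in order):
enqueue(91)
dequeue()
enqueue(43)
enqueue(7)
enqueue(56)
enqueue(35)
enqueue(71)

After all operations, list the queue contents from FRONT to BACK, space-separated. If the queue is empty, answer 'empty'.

enqueue(91): [91]
dequeue(): []
enqueue(43): [43]
enqueue(7): [43, 7]
enqueue(56): [43, 7, 56]
enqueue(35): [43, 7, 56, 35]
enqueue(71): [43, 7, 56, 35, 71]

Answer: 43 7 56 35 71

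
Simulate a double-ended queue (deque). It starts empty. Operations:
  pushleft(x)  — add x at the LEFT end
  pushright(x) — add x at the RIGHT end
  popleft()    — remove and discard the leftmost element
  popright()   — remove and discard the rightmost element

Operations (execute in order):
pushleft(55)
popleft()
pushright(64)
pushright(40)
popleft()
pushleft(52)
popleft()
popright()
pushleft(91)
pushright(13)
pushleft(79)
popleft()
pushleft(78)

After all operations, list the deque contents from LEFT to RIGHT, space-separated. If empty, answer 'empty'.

pushleft(55): [55]
popleft(): []
pushright(64): [64]
pushright(40): [64, 40]
popleft(): [40]
pushleft(52): [52, 40]
popleft(): [40]
popright(): []
pushleft(91): [91]
pushright(13): [91, 13]
pushleft(79): [79, 91, 13]
popleft(): [91, 13]
pushleft(78): [78, 91, 13]

Answer: 78 91 13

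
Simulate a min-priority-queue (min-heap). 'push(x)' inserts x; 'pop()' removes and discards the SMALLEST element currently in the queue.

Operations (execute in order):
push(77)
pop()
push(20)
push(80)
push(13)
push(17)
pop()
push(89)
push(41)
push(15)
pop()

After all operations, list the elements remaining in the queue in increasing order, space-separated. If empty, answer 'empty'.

Answer: 17 20 41 80 89

Derivation:
push(77): heap contents = [77]
pop() → 77: heap contents = []
push(20): heap contents = [20]
push(80): heap contents = [20, 80]
push(13): heap contents = [13, 20, 80]
push(17): heap contents = [13, 17, 20, 80]
pop() → 13: heap contents = [17, 20, 80]
push(89): heap contents = [17, 20, 80, 89]
push(41): heap contents = [17, 20, 41, 80, 89]
push(15): heap contents = [15, 17, 20, 41, 80, 89]
pop() → 15: heap contents = [17, 20, 41, 80, 89]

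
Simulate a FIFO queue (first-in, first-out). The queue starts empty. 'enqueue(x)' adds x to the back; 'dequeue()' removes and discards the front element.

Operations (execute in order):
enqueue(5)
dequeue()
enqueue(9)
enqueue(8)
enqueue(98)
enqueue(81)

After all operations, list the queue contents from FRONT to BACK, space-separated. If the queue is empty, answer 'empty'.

enqueue(5): [5]
dequeue(): []
enqueue(9): [9]
enqueue(8): [9, 8]
enqueue(98): [9, 8, 98]
enqueue(81): [9, 8, 98, 81]

Answer: 9 8 98 81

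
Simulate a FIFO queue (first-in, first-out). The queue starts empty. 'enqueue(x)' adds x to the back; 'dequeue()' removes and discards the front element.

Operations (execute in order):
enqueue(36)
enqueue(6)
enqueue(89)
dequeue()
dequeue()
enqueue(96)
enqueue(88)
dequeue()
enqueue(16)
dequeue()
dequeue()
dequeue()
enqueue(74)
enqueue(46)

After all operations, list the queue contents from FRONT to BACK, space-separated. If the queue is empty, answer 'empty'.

enqueue(36): [36]
enqueue(6): [36, 6]
enqueue(89): [36, 6, 89]
dequeue(): [6, 89]
dequeue(): [89]
enqueue(96): [89, 96]
enqueue(88): [89, 96, 88]
dequeue(): [96, 88]
enqueue(16): [96, 88, 16]
dequeue(): [88, 16]
dequeue(): [16]
dequeue(): []
enqueue(74): [74]
enqueue(46): [74, 46]

Answer: 74 46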